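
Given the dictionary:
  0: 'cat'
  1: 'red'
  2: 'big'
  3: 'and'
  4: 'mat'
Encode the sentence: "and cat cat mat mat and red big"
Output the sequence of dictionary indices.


Look up each word in the dictionary:
  'and' -> 3
  'cat' -> 0
  'cat' -> 0
  'mat' -> 4
  'mat' -> 4
  'and' -> 3
  'red' -> 1
  'big' -> 2

Encoded: [3, 0, 0, 4, 4, 3, 1, 2]


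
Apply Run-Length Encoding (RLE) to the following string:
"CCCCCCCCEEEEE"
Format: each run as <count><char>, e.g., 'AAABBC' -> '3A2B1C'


Scanning runs left to right:
  i=0: run of 'C' x 8 -> '8C'
  i=8: run of 'E' x 5 -> '5E'

RLE = 8C5E


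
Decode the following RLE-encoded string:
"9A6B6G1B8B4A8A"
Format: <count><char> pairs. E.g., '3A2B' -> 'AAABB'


Expanding each <count><char> pair:
  9A -> 'AAAAAAAAA'
  6B -> 'BBBBBB'
  6G -> 'GGGGGG'
  1B -> 'B'
  8B -> 'BBBBBBBB'
  4A -> 'AAAA'
  8A -> 'AAAAAAAA'

Decoded = AAAAAAAAABBBBBBGGGGGGBBBBBBBBBAAAAAAAAAAAA


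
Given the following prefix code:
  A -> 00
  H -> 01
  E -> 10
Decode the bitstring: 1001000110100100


Decoding step by step:
Bits 10 -> E
Bits 01 -> H
Bits 00 -> A
Bits 01 -> H
Bits 10 -> E
Bits 10 -> E
Bits 01 -> H
Bits 00 -> A


Decoded message: EHAHEEHA


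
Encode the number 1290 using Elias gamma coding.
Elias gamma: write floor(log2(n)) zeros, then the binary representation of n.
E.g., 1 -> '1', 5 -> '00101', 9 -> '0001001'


num_bits = floor(log2(1290)) + 1 = 11
leading_zeros = num_bits - 1 = 10
binary(1290) = 10100001010

Elias gamma(1290) = '0000000000' + '10100001010' = 000000000010100001010 (21 bits)


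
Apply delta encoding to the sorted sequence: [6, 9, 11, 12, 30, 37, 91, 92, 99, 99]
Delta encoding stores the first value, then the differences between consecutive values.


First value: 6
Deltas:
  9 - 6 = 3
  11 - 9 = 2
  12 - 11 = 1
  30 - 12 = 18
  37 - 30 = 7
  91 - 37 = 54
  92 - 91 = 1
  99 - 92 = 7
  99 - 99 = 0


Delta encoded: [6, 3, 2, 1, 18, 7, 54, 1, 7, 0]


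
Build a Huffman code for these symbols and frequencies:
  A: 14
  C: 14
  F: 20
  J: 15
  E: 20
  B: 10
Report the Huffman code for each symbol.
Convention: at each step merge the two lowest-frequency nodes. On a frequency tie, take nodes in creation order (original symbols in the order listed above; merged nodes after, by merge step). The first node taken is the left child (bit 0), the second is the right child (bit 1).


Huffman tree construction:
Step 1: Merge B(10) + A(14) = 24
Step 2: Merge C(14) + J(15) = 29
Step 3: Merge F(20) + E(20) = 40
Step 4: Merge (B+A)(24) + (C+J)(29) = 53
Step 5: Merge (F+E)(40) + ((B+A)+(C+J))(53) = 93
Read each symbol's code off the tree from the root (left child = 0, right child = 1).

Codes:
  A: 101 (length 3)
  C: 110 (length 3)
  F: 00 (length 2)
  J: 111 (length 3)
  E: 01 (length 2)
  B: 100 (length 3)
Average code length: 239/93 = 2.5699 bits/symbol


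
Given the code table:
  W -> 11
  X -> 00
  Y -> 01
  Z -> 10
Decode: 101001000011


Decoding:
10 -> Z
10 -> Z
01 -> Y
00 -> X
00 -> X
11 -> W


Result: ZZYXXW


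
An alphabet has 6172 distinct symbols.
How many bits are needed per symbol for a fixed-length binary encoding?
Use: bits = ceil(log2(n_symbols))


log2(6172) = 12.5915
Bracket: 2^12 = 4096 < 6172 <= 2^13 = 8192
So ceil(log2(6172)) = 13

bits = ceil(log2(6172)) = ceil(12.5915) = 13 bits


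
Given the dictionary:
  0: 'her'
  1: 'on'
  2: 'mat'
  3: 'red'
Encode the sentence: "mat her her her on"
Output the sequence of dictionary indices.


Look up each word in the dictionary:
  'mat' -> 2
  'her' -> 0
  'her' -> 0
  'her' -> 0
  'on' -> 1

Encoded: [2, 0, 0, 0, 1]


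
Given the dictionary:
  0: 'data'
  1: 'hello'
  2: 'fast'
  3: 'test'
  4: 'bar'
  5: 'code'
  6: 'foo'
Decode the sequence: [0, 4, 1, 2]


Look up each index in the dictionary:
  0 -> 'data'
  4 -> 'bar'
  1 -> 'hello'
  2 -> 'fast'

Decoded: "data bar hello fast"


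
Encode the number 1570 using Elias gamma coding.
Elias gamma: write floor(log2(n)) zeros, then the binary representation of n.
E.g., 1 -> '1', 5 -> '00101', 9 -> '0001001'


num_bits = floor(log2(1570)) + 1 = 11
leading_zeros = num_bits - 1 = 10
binary(1570) = 11000100010

Elias gamma(1570) = '0000000000' + '11000100010' = 000000000011000100010 (21 bits)


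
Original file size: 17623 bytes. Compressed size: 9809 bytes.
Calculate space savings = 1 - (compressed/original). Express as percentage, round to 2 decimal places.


ratio = compressed/original = 9809/17623 = 0.556602
savings = 1 - ratio = 1 - 0.556602 = 0.443398
as a percentage: 0.443398 * 100 = 44.34%

Space savings = 1 - 9809/17623 = 44.34%


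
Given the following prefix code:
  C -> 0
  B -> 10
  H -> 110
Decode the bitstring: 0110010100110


Decoding step by step:
Bits 0 -> C
Bits 110 -> H
Bits 0 -> C
Bits 10 -> B
Bits 10 -> B
Bits 0 -> C
Bits 110 -> H


Decoded message: CHCBBCH


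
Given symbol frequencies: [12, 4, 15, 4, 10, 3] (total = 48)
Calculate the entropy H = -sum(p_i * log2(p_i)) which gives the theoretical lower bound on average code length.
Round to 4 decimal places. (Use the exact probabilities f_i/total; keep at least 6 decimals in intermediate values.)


Per-symbol terms -p_i * log2(p_i) with p_i = f_i/48:
  p = 12/48 = 0.250000: log2(p) = -2.000000, -p*log2(p) = 0.500000
  p = 4/48 = 0.083333: log2(p) = -3.584963, -p*log2(p) = 0.298747
  p = 15/48 = 0.312500: log2(p) = -1.678072, -p*log2(p) = 0.524397
  p = 4/48 = 0.083333: log2(p) = -3.584963, -p*log2(p) = 0.298747
  p = 10/48 = 0.208333: log2(p) = -2.263034, -p*log2(p) = 0.471466
  p = 3/48 = 0.062500: log2(p) = -4.000000, -p*log2(p) = 0.250000
H = 0.500000 + 0.298747 + 0.524397 + 0.298747 + 0.471466 + 0.250000 = 2.343357

H = 2.3434 bits/symbol


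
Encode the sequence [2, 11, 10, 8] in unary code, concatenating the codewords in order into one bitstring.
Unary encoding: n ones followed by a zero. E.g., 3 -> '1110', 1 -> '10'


Encode each number as n ones followed by a terminating 0:
  2 -> 110 (3 bits)
  11 -> 111111111110 (12 bits)
  10 -> 11111111110 (11 bits)
  8 -> 111111110 (9 bits)
Total length = 3 + 12 + 11 + 9 = 35 bits.

Unary([2, 11, 10, 8]) = 11011111111111011111111110111111110 (35 bits)


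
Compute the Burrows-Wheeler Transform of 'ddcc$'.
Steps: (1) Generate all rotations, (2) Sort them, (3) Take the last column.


Rotations (sorted):
  0: $ddcc -> last char: c
  1: c$ddc -> last char: c
  2: cc$dd -> last char: d
  3: dcc$d -> last char: d
  4: ddcc$ -> last char: $


BWT = ccdd$


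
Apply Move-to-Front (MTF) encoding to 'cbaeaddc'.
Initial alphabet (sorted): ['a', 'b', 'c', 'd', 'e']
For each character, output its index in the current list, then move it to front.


MTF encoding:
'c': index 2 in ['a', 'b', 'c', 'd', 'e'] -> ['c', 'a', 'b', 'd', 'e']
'b': index 2 in ['c', 'a', 'b', 'd', 'e'] -> ['b', 'c', 'a', 'd', 'e']
'a': index 2 in ['b', 'c', 'a', 'd', 'e'] -> ['a', 'b', 'c', 'd', 'e']
'e': index 4 in ['a', 'b', 'c', 'd', 'e'] -> ['e', 'a', 'b', 'c', 'd']
'a': index 1 in ['e', 'a', 'b', 'c', 'd'] -> ['a', 'e', 'b', 'c', 'd']
'd': index 4 in ['a', 'e', 'b', 'c', 'd'] -> ['d', 'a', 'e', 'b', 'c']
'd': index 0 in ['d', 'a', 'e', 'b', 'c'] -> ['d', 'a', 'e', 'b', 'c']
'c': index 4 in ['d', 'a', 'e', 'b', 'c'] -> ['c', 'd', 'a', 'e', 'b']


Output: [2, 2, 2, 4, 1, 4, 0, 4]


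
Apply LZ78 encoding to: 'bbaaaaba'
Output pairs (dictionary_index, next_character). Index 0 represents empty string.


LZ78 encoding steps:
Dictionary: {0: ''}
Step 1: w='' (idx 0), next='b' -> output (0, 'b'), add 'b' as idx 1
Step 2: w='b' (idx 1), next='a' -> output (1, 'a'), add 'ba' as idx 2
Step 3: w='' (idx 0), next='a' -> output (0, 'a'), add 'a' as idx 3
Step 4: w='a' (idx 3), next='a' -> output (3, 'a'), add 'aa' as idx 4
Step 5: w='ba' (idx 2), end of input -> output (2, '')


Encoded: [(0, 'b'), (1, 'a'), (0, 'a'), (3, 'a'), (2, '')]


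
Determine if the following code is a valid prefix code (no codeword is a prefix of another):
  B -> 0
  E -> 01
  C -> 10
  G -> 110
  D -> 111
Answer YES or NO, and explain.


Checking each pair (does one codeword prefix another?):
  B='0' vs E='01': prefix -- VIOLATION

NO -- this is NOT a valid prefix code. B (0) is a prefix of E (01).


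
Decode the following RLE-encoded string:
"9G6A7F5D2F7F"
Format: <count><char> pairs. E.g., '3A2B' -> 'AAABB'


Expanding each <count><char> pair:
  9G -> 'GGGGGGGGG'
  6A -> 'AAAAAA'
  7F -> 'FFFFFFF'
  5D -> 'DDDDD'
  2F -> 'FF'
  7F -> 'FFFFFFF'

Decoded = GGGGGGGGGAAAAAAFFFFFFFDDDDDFFFFFFFFF


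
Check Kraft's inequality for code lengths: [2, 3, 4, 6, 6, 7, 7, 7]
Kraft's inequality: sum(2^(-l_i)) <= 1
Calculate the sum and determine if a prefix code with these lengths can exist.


Sum = 2^(-2) + 2^(-3) + 2^(-4) + 2^(-6) + 2^(-6) + 2^(-7) + 2^(-7) + 2^(-7)
    = 0.25 + 0.125 + 0.0625 + 0.015625 + 0.015625 + 0.0078125 + 0.0078125 + 0.0078125
    = 63/128 = 0.4921875
Since 0.4921875 <= 1, Kraft's inequality IS satisfied.
A prefix code with these lengths CAN exist.

Kraft sum = 0.4921875. Satisfied.


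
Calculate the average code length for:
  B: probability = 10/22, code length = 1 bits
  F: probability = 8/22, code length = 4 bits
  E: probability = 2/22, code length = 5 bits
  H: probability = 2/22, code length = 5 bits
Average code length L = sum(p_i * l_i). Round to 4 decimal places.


Weighted contributions p_i * l_i:
  B: (10/22) * 1 = 10/22
  F: (8/22) * 4 = 32/22
  E: (2/22) * 5 = 10/22
  H: (2/22) * 5 = 10/22
Sum = (10 + 32 + 10 + 10)/22 = 62/22

L = 62/22 = 2.8182 bits/symbol


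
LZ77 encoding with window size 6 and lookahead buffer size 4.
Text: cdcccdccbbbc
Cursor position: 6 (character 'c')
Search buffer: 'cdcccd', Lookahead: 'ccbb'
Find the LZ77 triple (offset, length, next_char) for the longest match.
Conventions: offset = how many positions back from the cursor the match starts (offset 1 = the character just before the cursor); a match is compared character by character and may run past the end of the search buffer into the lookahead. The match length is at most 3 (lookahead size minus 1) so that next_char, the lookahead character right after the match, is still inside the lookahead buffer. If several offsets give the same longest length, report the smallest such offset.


Try each offset into the search buffer:
  offset=1 (pos 5, char 'd'): match length 0
  offset=2 (pos 4, char 'c'): match length 1
  offset=3 (pos 3, char 'c'): match length 2
  offset=4 (pos 2, char 'c'): match length 2
  offset=5 (pos 1, char 'd'): match length 0
  offset=6 (pos 0, char 'c'): match length 1
Longest match has length 2, found at offsets 3, 4; take the smallest, offset 3.
next_char = character at position 6 + 2 = 8 -> 'b'

Best match: offset=3, length=2 (matching 'cc' starting at position 3)
LZ77 triple: (3, 2, 'b')


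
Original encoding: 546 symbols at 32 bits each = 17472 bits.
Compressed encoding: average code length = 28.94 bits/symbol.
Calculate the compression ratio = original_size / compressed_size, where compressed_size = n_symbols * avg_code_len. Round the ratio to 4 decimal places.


original_size = n_symbols * orig_bits = 546 * 32 = 17472 bits
compressed_size = n_symbols * avg_code_len = 546 * 28.94 = 15801.24 bits
ratio = original_size / compressed_size = 17472 / 15801.24 = 1.1057

Compression ratio = 1.1057


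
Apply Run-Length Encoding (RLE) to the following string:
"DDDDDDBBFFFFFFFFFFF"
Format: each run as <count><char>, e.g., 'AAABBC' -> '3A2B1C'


Scanning runs left to right:
  i=0: run of 'D' x 6 -> '6D'
  i=6: run of 'B' x 2 -> '2B'
  i=8: run of 'F' x 11 -> '11F'

RLE = 6D2B11F


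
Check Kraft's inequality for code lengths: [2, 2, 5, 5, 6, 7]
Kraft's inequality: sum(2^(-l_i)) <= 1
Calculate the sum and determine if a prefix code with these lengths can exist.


Sum = 2^(-2) + 2^(-2) + 2^(-5) + 2^(-5) + 2^(-6) + 2^(-7)
    = 0.25 + 0.25 + 0.03125 + 0.03125 + 0.015625 + 0.0078125
    = 75/128 = 0.5859375
Since 0.5859375 <= 1, Kraft's inequality IS satisfied.
A prefix code with these lengths CAN exist.

Kraft sum = 0.5859375. Satisfied.


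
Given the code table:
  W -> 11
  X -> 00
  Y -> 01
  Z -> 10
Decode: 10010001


Decoding:
10 -> Z
01 -> Y
00 -> X
01 -> Y


Result: ZYXY


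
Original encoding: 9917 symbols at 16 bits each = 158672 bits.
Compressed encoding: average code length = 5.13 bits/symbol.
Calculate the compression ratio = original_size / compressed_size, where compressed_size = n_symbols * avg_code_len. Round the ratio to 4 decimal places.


original_size = n_symbols * orig_bits = 9917 * 16 = 158672 bits
compressed_size = n_symbols * avg_code_len = 9917 * 5.13 = 50874.21 bits
ratio = original_size / compressed_size = 158672 / 50874.21 = 3.1189

Compression ratio = 3.1189


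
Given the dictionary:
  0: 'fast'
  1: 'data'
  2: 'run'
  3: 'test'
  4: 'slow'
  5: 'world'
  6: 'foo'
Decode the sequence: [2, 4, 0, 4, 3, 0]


Look up each index in the dictionary:
  2 -> 'run'
  4 -> 'slow'
  0 -> 'fast'
  4 -> 'slow'
  3 -> 'test'
  0 -> 'fast'

Decoded: "run slow fast slow test fast"


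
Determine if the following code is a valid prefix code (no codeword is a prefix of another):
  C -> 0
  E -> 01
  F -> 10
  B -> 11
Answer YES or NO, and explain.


Checking each pair (does one codeword prefix another?):
  C='0' vs E='01': prefix -- VIOLATION

NO -- this is NOT a valid prefix code. C (0) is a prefix of E (01).


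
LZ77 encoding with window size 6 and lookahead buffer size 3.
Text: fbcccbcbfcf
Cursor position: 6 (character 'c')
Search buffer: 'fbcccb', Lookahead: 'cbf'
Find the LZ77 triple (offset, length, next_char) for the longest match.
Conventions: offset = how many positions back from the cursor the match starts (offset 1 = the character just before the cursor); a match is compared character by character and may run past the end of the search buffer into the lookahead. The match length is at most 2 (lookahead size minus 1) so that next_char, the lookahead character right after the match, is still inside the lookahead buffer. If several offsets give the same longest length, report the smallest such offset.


Try each offset into the search buffer:
  offset=1 (pos 5, char 'b'): match length 0
  offset=2 (pos 4, char 'c'): match length 2
  offset=3 (pos 3, char 'c'): match length 1
  offset=4 (pos 2, char 'c'): match length 1
  offset=5 (pos 1, char 'b'): match length 0
  offset=6 (pos 0, char 'f'): match length 0
Longest match has length 2 at offset 2.
next_char = character at position 6 + 2 = 8 -> 'f'

Best match: offset=2, length=2 (matching 'cb' starting at position 4)
LZ77 triple: (2, 2, 'f')


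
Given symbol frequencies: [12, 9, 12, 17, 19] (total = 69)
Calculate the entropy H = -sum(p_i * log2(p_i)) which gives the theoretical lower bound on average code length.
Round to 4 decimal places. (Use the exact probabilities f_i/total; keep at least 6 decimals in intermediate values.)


Per-symbol terms -p_i * log2(p_i) with p_i = f_i/69:
  p = 12/69 = 0.173913: log2(p) = -2.523562, -p*log2(p) = 0.438880
  p = 9/69 = 0.130435: log2(p) = -2.938599, -p*log2(p) = 0.383296
  p = 12/69 = 0.173913: log2(p) = -2.523562, -p*log2(p) = 0.438880
  p = 17/69 = 0.246377: log2(p) = -2.021062, -p*log2(p) = 0.497943
  p = 19/69 = 0.275362: log2(p) = -1.860597, -p*log2(p) = 0.512338
H = 0.438880 + 0.383296 + 0.438880 + 0.497943 + 0.512338 = 2.271337

H = 2.2713 bits/symbol


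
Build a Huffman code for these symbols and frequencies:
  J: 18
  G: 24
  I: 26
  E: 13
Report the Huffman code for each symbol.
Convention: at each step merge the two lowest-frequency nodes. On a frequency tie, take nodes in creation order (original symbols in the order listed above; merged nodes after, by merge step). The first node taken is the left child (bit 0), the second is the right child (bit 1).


Huffman tree construction:
Step 1: Merge E(13) + J(18) = 31
Step 2: Merge G(24) + I(26) = 50
Step 3: Merge (E+J)(31) + (G+I)(50) = 81
Read each symbol's code off the tree from the root (left child = 0, right child = 1).

Codes:
  J: 01 (length 2)
  G: 10 (length 2)
  I: 11 (length 2)
  E: 00 (length 2)
Average code length: 162/81 = 2.0000 bits/symbol


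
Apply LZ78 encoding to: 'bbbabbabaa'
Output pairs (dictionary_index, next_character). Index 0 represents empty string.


LZ78 encoding steps:
Dictionary: {0: ''}
Step 1: w='' (idx 0), next='b' -> output (0, 'b'), add 'b' as idx 1
Step 2: w='b' (idx 1), next='b' -> output (1, 'b'), add 'bb' as idx 2
Step 3: w='' (idx 0), next='a' -> output (0, 'a'), add 'a' as idx 3
Step 4: w='bb' (idx 2), next='a' -> output (2, 'a'), add 'bba' as idx 4
Step 5: w='b' (idx 1), next='a' -> output (1, 'a'), add 'ba' as idx 5
Step 6: w='a' (idx 3), end of input -> output (3, '')


Encoded: [(0, 'b'), (1, 'b'), (0, 'a'), (2, 'a'), (1, 'a'), (3, '')]


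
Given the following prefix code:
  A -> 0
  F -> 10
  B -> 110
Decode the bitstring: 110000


Decoding step by step:
Bits 110 -> B
Bits 0 -> A
Bits 0 -> A
Bits 0 -> A


Decoded message: BAAA


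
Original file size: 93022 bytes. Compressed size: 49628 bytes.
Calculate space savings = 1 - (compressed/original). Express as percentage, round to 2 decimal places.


ratio = compressed/original = 49628/93022 = 0.533508
savings = 1 - ratio = 1 - 0.533508 = 0.466492
as a percentage: 0.466492 * 100 = 46.65%

Space savings = 1 - 49628/93022 = 46.65%


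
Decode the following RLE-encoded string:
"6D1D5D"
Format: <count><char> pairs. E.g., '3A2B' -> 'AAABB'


Expanding each <count><char> pair:
  6D -> 'DDDDDD'
  1D -> 'D'
  5D -> 'DDDDD'

Decoded = DDDDDDDDDDDD


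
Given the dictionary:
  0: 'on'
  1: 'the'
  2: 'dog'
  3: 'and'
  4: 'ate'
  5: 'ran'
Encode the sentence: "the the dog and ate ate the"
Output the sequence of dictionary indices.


Look up each word in the dictionary:
  'the' -> 1
  'the' -> 1
  'dog' -> 2
  'and' -> 3
  'ate' -> 4
  'ate' -> 4
  'the' -> 1

Encoded: [1, 1, 2, 3, 4, 4, 1]


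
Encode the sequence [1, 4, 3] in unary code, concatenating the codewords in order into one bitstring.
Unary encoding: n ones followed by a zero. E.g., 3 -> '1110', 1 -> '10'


Encode each number as n ones followed by a terminating 0:
  1 -> 10 (2 bits)
  4 -> 11110 (5 bits)
  3 -> 1110 (4 bits)
Total length = 2 + 5 + 4 = 11 bits.

Unary([1, 4, 3]) = 10111101110 (11 bits)


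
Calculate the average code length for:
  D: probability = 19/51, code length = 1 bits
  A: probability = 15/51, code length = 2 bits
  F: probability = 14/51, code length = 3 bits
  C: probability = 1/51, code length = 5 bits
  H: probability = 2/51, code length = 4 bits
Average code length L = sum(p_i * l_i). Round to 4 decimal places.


Weighted contributions p_i * l_i:
  D: (19/51) * 1 = 19/51
  A: (15/51) * 2 = 30/51
  F: (14/51) * 3 = 42/51
  C: (1/51) * 5 = 5/51
  H: (2/51) * 4 = 8/51
Sum = (19 + 30 + 42 + 5 + 8)/51 = 104/51

L = 104/51 = 2.0392 bits/symbol


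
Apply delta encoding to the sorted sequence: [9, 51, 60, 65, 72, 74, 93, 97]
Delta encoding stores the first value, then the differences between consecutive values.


First value: 9
Deltas:
  51 - 9 = 42
  60 - 51 = 9
  65 - 60 = 5
  72 - 65 = 7
  74 - 72 = 2
  93 - 74 = 19
  97 - 93 = 4


Delta encoded: [9, 42, 9, 5, 7, 2, 19, 4]


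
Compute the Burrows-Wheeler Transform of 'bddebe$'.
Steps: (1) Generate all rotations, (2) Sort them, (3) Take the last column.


Rotations (sorted):
  0: $bddebe -> last char: e
  1: bddebe$ -> last char: $
  2: be$bdde -> last char: e
  3: ddebe$b -> last char: b
  4: debe$bd -> last char: d
  5: e$bddeb -> last char: b
  6: ebe$bdd -> last char: d


BWT = e$ebdbd


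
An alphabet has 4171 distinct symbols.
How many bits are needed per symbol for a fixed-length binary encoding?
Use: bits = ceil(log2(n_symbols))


log2(4171) = 12.0262
Bracket: 2^12 = 4096 < 4171 <= 2^13 = 8192
So ceil(log2(4171)) = 13

bits = ceil(log2(4171)) = ceil(12.0262) = 13 bits


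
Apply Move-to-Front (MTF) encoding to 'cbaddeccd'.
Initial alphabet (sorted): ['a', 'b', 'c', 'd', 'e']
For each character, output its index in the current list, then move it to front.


MTF encoding:
'c': index 2 in ['a', 'b', 'c', 'd', 'e'] -> ['c', 'a', 'b', 'd', 'e']
'b': index 2 in ['c', 'a', 'b', 'd', 'e'] -> ['b', 'c', 'a', 'd', 'e']
'a': index 2 in ['b', 'c', 'a', 'd', 'e'] -> ['a', 'b', 'c', 'd', 'e']
'd': index 3 in ['a', 'b', 'c', 'd', 'e'] -> ['d', 'a', 'b', 'c', 'e']
'd': index 0 in ['d', 'a', 'b', 'c', 'e'] -> ['d', 'a', 'b', 'c', 'e']
'e': index 4 in ['d', 'a', 'b', 'c', 'e'] -> ['e', 'd', 'a', 'b', 'c']
'c': index 4 in ['e', 'd', 'a', 'b', 'c'] -> ['c', 'e', 'd', 'a', 'b']
'c': index 0 in ['c', 'e', 'd', 'a', 'b'] -> ['c', 'e', 'd', 'a', 'b']
'd': index 2 in ['c', 'e', 'd', 'a', 'b'] -> ['d', 'c', 'e', 'a', 'b']


Output: [2, 2, 2, 3, 0, 4, 4, 0, 2]


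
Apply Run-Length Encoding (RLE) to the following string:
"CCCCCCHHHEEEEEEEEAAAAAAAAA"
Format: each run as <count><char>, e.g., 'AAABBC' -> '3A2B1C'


Scanning runs left to right:
  i=0: run of 'C' x 6 -> '6C'
  i=6: run of 'H' x 3 -> '3H'
  i=9: run of 'E' x 8 -> '8E'
  i=17: run of 'A' x 9 -> '9A'

RLE = 6C3H8E9A


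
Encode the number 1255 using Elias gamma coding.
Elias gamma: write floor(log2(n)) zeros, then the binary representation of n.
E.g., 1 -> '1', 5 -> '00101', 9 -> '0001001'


num_bits = floor(log2(1255)) + 1 = 11
leading_zeros = num_bits - 1 = 10
binary(1255) = 10011100111

Elias gamma(1255) = '0000000000' + '10011100111' = 000000000010011100111 (21 bits)


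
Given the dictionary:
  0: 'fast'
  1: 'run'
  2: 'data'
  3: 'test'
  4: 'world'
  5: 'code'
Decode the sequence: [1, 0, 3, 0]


Look up each index in the dictionary:
  1 -> 'run'
  0 -> 'fast'
  3 -> 'test'
  0 -> 'fast'

Decoded: "run fast test fast"


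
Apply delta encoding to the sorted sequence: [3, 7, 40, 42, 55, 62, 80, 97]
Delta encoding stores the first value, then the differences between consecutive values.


First value: 3
Deltas:
  7 - 3 = 4
  40 - 7 = 33
  42 - 40 = 2
  55 - 42 = 13
  62 - 55 = 7
  80 - 62 = 18
  97 - 80 = 17


Delta encoded: [3, 4, 33, 2, 13, 7, 18, 17]


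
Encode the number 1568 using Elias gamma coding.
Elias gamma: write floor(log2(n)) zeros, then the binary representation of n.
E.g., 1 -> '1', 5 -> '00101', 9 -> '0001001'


num_bits = floor(log2(1568)) + 1 = 11
leading_zeros = num_bits - 1 = 10
binary(1568) = 11000100000

Elias gamma(1568) = '0000000000' + '11000100000' = 000000000011000100000 (21 bits)


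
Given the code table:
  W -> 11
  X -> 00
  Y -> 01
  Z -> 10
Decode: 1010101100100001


Decoding:
10 -> Z
10 -> Z
10 -> Z
11 -> W
00 -> X
10 -> Z
00 -> X
01 -> Y


Result: ZZZWXZXY


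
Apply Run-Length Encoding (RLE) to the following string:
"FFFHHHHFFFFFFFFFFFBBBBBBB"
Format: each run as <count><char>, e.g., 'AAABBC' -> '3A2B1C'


Scanning runs left to right:
  i=0: run of 'F' x 3 -> '3F'
  i=3: run of 'H' x 4 -> '4H'
  i=7: run of 'F' x 11 -> '11F'
  i=18: run of 'B' x 7 -> '7B'

RLE = 3F4H11F7B


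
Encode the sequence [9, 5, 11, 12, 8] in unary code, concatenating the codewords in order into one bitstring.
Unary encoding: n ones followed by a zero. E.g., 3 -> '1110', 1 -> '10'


Encode each number as n ones followed by a terminating 0:
  9 -> 1111111110 (10 bits)
  5 -> 111110 (6 bits)
  11 -> 111111111110 (12 bits)
  12 -> 1111111111110 (13 bits)
  8 -> 111111110 (9 bits)
Total length = 10 + 6 + 12 + 13 + 9 = 50 bits.

Unary([9, 5, 11, 12, 8]) = 11111111101111101111111111101111111111110111111110 (50 bits)


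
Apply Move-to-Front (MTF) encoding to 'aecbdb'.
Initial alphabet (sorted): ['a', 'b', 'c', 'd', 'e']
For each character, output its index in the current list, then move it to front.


MTF encoding:
'a': index 0 in ['a', 'b', 'c', 'd', 'e'] -> ['a', 'b', 'c', 'd', 'e']
'e': index 4 in ['a', 'b', 'c', 'd', 'e'] -> ['e', 'a', 'b', 'c', 'd']
'c': index 3 in ['e', 'a', 'b', 'c', 'd'] -> ['c', 'e', 'a', 'b', 'd']
'b': index 3 in ['c', 'e', 'a', 'b', 'd'] -> ['b', 'c', 'e', 'a', 'd']
'd': index 4 in ['b', 'c', 'e', 'a', 'd'] -> ['d', 'b', 'c', 'e', 'a']
'b': index 1 in ['d', 'b', 'c', 'e', 'a'] -> ['b', 'd', 'c', 'e', 'a']


Output: [0, 4, 3, 3, 4, 1]


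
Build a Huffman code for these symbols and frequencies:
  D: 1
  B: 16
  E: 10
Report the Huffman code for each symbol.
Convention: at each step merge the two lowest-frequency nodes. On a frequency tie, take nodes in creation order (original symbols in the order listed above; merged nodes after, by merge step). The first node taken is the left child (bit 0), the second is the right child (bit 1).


Huffman tree construction:
Step 1: Merge D(1) + E(10) = 11
Step 2: Merge (D+E)(11) + B(16) = 27
Read each symbol's code off the tree from the root (left child = 0, right child = 1).

Codes:
  D: 00 (length 2)
  B: 1 (length 1)
  E: 01 (length 2)
Average code length: 38/27 = 1.4074 bits/symbol


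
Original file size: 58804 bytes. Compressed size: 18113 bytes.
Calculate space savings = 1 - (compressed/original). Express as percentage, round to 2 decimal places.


ratio = compressed/original = 18113/58804 = 0.308023
savings = 1 - ratio = 1 - 0.308023 = 0.691977
as a percentage: 0.691977 * 100 = 69.2%

Space savings = 1 - 18113/58804 = 69.2%


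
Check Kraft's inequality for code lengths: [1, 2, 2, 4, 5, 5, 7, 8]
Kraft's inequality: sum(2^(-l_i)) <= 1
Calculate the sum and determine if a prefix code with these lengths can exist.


Sum = 2^(-1) + 2^(-2) + 2^(-2) + 2^(-4) + 2^(-5) + 2^(-5) + 2^(-7) + 2^(-8)
    = 0.5 + 0.25 + 0.25 + 0.0625 + 0.03125 + 0.03125 + 0.0078125 + 0.00390625
    = 291/256 = 1.13671875
Since 1.13671875 > 1, Kraft's inequality is NOT satisfied.
A prefix code with these lengths CANNOT exist.

Kraft sum = 1.13671875. Not satisfied.


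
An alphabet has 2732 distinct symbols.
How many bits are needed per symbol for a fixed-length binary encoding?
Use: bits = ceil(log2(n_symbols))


log2(2732) = 11.4157
Bracket: 2^11 = 2048 < 2732 <= 2^12 = 4096
So ceil(log2(2732)) = 12

bits = ceil(log2(2732)) = ceil(11.4157) = 12 bits


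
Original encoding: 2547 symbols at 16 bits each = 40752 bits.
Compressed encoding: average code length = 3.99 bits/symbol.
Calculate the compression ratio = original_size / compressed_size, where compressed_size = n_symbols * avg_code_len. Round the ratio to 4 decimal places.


original_size = n_symbols * orig_bits = 2547 * 16 = 40752 bits
compressed_size = n_symbols * avg_code_len = 2547 * 3.99 = 10162.53 bits
ratio = original_size / compressed_size = 40752 / 10162.53 = 4.01

Compression ratio = 4.01


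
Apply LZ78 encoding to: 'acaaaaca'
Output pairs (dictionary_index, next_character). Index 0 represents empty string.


LZ78 encoding steps:
Dictionary: {0: ''}
Step 1: w='' (idx 0), next='a' -> output (0, 'a'), add 'a' as idx 1
Step 2: w='' (idx 0), next='c' -> output (0, 'c'), add 'c' as idx 2
Step 3: w='a' (idx 1), next='a' -> output (1, 'a'), add 'aa' as idx 3
Step 4: w='aa' (idx 3), next='c' -> output (3, 'c'), add 'aac' as idx 4
Step 5: w='a' (idx 1), end of input -> output (1, '')


Encoded: [(0, 'a'), (0, 'c'), (1, 'a'), (3, 'c'), (1, '')]


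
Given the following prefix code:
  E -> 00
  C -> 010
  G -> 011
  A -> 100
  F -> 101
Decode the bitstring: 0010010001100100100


Decoding step by step:
Bits 00 -> E
Bits 100 -> A
Bits 100 -> A
Bits 011 -> G
Bits 00 -> E
Bits 100 -> A
Bits 100 -> A


Decoded message: EAAGEAA


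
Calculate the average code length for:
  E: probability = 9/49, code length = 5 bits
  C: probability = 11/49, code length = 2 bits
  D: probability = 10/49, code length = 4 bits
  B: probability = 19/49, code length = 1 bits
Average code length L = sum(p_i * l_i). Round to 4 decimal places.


Weighted contributions p_i * l_i:
  E: (9/49) * 5 = 45/49
  C: (11/49) * 2 = 22/49
  D: (10/49) * 4 = 40/49
  B: (19/49) * 1 = 19/49
Sum = (45 + 22 + 40 + 19)/49 = 126/49

L = 126/49 = 2.5714 bits/symbol


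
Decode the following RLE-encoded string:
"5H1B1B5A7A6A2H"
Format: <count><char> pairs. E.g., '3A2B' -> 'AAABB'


Expanding each <count><char> pair:
  5H -> 'HHHHH'
  1B -> 'B'
  1B -> 'B'
  5A -> 'AAAAA'
  7A -> 'AAAAAAA'
  6A -> 'AAAAAA'
  2H -> 'HH'

Decoded = HHHHHBBAAAAAAAAAAAAAAAAAAHH


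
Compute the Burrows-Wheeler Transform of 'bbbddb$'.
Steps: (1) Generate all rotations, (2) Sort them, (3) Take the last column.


Rotations (sorted):
  0: $bbbddb -> last char: b
  1: b$bbbdd -> last char: d
  2: bbbddb$ -> last char: $
  3: bbddb$b -> last char: b
  4: bddb$bb -> last char: b
  5: db$bbbd -> last char: d
  6: ddb$bbb -> last char: b


BWT = bd$bbdb


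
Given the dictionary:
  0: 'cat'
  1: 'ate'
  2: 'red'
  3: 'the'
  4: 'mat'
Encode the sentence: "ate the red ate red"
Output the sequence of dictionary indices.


Look up each word in the dictionary:
  'ate' -> 1
  'the' -> 3
  'red' -> 2
  'ate' -> 1
  'red' -> 2

Encoded: [1, 3, 2, 1, 2]


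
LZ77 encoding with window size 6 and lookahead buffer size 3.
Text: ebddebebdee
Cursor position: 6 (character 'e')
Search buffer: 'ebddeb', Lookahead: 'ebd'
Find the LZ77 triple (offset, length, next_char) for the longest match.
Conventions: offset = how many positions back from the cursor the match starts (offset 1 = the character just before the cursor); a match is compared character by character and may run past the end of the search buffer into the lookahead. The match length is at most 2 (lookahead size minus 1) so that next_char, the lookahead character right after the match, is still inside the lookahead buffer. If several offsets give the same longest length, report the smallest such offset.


Try each offset into the search buffer:
  offset=1 (pos 5, char 'b'): match length 0
  offset=2 (pos 4, char 'e'): match length 2
  offset=3 (pos 3, char 'd'): match length 0
  offset=4 (pos 2, char 'd'): match length 0
  offset=5 (pos 1, char 'b'): match length 0
  offset=6 (pos 0, char 'e'): match length 2
Longest match has length 2, found at offsets 2, 6; take the smallest, offset 2.
next_char = character at position 6 + 2 = 8 -> 'd'

Best match: offset=2, length=2 (matching 'eb' starting at position 4)
LZ77 triple: (2, 2, 'd')


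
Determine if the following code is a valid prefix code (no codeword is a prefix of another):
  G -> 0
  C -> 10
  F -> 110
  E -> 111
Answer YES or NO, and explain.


Checking each pair (does one codeword prefix another?):
  G='0' vs C='10': no prefix
  G='0' vs F='110': no prefix
  G='0' vs E='111': no prefix
  C='10' vs G='0': no prefix
  C='10' vs F='110': no prefix
  C='10' vs E='111': no prefix
  F='110' vs G='0': no prefix
  F='110' vs C='10': no prefix
  F='110' vs E='111': no prefix
  E='111' vs G='0': no prefix
  E='111' vs C='10': no prefix
  E='111' vs F='110': no prefix
No violation found over all pairs.

YES -- this is a valid prefix code. No codeword is a prefix of any other codeword.


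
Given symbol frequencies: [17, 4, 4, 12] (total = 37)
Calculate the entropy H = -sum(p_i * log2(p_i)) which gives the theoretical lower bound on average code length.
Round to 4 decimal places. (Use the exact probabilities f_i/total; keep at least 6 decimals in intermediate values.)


Per-symbol terms -p_i * log2(p_i) with p_i = f_i/37:
  p = 17/37 = 0.459459: log2(p) = -1.121991, -p*log2(p) = 0.515509
  p = 4/37 = 0.108108: log2(p) = -3.209453, -p*log2(p) = 0.346968
  p = 4/37 = 0.108108: log2(p) = -3.209453, -p*log2(p) = 0.346968
  p = 12/37 = 0.324324: log2(p) = -1.624491, -p*log2(p) = 0.526862
H = 0.515509 + 0.346968 + 0.346968 + 0.526862 = 1.736307

H = 1.7363 bits/symbol


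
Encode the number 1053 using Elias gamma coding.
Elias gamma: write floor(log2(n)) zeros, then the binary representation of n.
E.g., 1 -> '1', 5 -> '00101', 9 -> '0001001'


num_bits = floor(log2(1053)) + 1 = 11
leading_zeros = num_bits - 1 = 10
binary(1053) = 10000011101

Elias gamma(1053) = '0000000000' + '10000011101' = 000000000010000011101 (21 bits)


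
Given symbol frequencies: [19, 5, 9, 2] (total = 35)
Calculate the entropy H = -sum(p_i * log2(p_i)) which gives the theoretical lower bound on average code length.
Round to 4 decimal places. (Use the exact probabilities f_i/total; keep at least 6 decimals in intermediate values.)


Per-symbol terms -p_i * log2(p_i) with p_i = f_i/35:
  p = 19/35 = 0.542857: log2(p) = -0.881356, -p*log2(p) = 0.478450
  p = 5/35 = 0.142857: log2(p) = -2.807355, -p*log2(p) = 0.401051
  p = 9/35 = 0.257143: log2(p) = -1.959358, -p*log2(p) = 0.503835
  p = 2/35 = 0.057143: log2(p) = -4.129283, -p*log2(p) = 0.235959
H = 0.478450 + 0.401051 + 0.503835 + 0.235959 = 1.619295

H = 1.6193 bits/symbol


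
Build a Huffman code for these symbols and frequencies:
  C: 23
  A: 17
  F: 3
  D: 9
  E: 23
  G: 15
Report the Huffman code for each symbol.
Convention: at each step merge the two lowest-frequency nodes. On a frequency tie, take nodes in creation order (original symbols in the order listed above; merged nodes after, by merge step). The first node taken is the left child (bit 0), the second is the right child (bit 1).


Huffman tree construction:
Step 1: Merge F(3) + D(9) = 12
Step 2: Merge (F+D)(12) + G(15) = 27
Step 3: Merge A(17) + C(23) = 40
Step 4: Merge E(23) + ((F+D)+G)(27) = 50
Step 5: Merge (A+C)(40) + (E+((F+D)+G))(50) = 90
Read each symbol's code off the tree from the root (left child = 0, right child = 1).

Codes:
  C: 01 (length 2)
  A: 00 (length 2)
  F: 1100 (length 4)
  D: 1101 (length 4)
  E: 10 (length 2)
  G: 111 (length 3)
Average code length: 219/90 = 2.4333 bits/symbol


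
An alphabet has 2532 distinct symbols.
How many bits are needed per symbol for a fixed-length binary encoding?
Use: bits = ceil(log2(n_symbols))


log2(2532) = 11.3061
Bracket: 2^11 = 2048 < 2532 <= 2^12 = 4096
So ceil(log2(2532)) = 12

bits = ceil(log2(2532)) = ceil(11.3061) = 12 bits


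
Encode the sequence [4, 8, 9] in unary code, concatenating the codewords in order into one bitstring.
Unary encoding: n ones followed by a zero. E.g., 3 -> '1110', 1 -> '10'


Encode each number as n ones followed by a terminating 0:
  4 -> 11110 (5 bits)
  8 -> 111111110 (9 bits)
  9 -> 1111111110 (10 bits)
Total length = 5 + 9 + 10 = 24 bits.

Unary([4, 8, 9]) = 111101111111101111111110 (24 bits)


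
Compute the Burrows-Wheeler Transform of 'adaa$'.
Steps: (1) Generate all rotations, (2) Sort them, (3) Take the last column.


Rotations (sorted):
  0: $adaa -> last char: a
  1: a$ada -> last char: a
  2: aa$ad -> last char: d
  3: adaa$ -> last char: $
  4: daa$a -> last char: a


BWT = aad$a


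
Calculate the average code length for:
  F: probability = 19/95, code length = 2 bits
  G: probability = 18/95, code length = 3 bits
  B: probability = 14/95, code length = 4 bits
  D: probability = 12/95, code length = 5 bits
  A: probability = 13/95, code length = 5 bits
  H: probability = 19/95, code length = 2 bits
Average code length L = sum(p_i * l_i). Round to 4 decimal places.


Weighted contributions p_i * l_i:
  F: (19/95) * 2 = 38/95
  G: (18/95) * 3 = 54/95
  B: (14/95) * 4 = 56/95
  D: (12/95) * 5 = 60/95
  A: (13/95) * 5 = 65/95
  H: (19/95) * 2 = 38/95
Sum = (38 + 54 + 56 + 60 + 65 + 38)/95 = 311/95

L = 311/95 = 3.2737 bits/symbol


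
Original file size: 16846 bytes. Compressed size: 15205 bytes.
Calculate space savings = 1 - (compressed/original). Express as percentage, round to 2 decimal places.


ratio = compressed/original = 15205/16846 = 0.902588
savings = 1 - ratio = 1 - 0.902588 = 0.097412
as a percentage: 0.097412 * 100 = 9.74%

Space savings = 1 - 15205/16846 = 9.74%


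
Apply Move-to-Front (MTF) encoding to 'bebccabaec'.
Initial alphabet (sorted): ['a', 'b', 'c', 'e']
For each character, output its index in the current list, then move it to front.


MTF encoding:
'b': index 1 in ['a', 'b', 'c', 'e'] -> ['b', 'a', 'c', 'e']
'e': index 3 in ['b', 'a', 'c', 'e'] -> ['e', 'b', 'a', 'c']
'b': index 1 in ['e', 'b', 'a', 'c'] -> ['b', 'e', 'a', 'c']
'c': index 3 in ['b', 'e', 'a', 'c'] -> ['c', 'b', 'e', 'a']
'c': index 0 in ['c', 'b', 'e', 'a'] -> ['c', 'b', 'e', 'a']
'a': index 3 in ['c', 'b', 'e', 'a'] -> ['a', 'c', 'b', 'e']
'b': index 2 in ['a', 'c', 'b', 'e'] -> ['b', 'a', 'c', 'e']
'a': index 1 in ['b', 'a', 'c', 'e'] -> ['a', 'b', 'c', 'e']
'e': index 3 in ['a', 'b', 'c', 'e'] -> ['e', 'a', 'b', 'c']
'c': index 3 in ['e', 'a', 'b', 'c'] -> ['c', 'e', 'a', 'b']


Output: [1, 3, 1, 3, 0, 3, 2, 1, 3, 3]


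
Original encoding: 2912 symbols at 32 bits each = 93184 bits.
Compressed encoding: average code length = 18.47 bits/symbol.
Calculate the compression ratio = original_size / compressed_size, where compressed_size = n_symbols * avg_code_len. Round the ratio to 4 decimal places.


original_size = n_symbols * orig_bits = 2912 * 32 = 93184 bits
compressed_size = n_symbols * avg_code_len = 2912 * 18.47 = 53784.64 bits
ratio = original_size / compressed_size = 93184 / 53784.64 = 1.7325

Compression ratio = 1.7325


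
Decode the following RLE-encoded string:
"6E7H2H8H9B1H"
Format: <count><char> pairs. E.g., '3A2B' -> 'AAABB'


Expanding each <count><char> pair:
  6E -> 'EEEEEE'
  7H -> 'HHHHHHH'
  2H -> 'HH'
  8H -> 'HHHHHHHH'
  9B -> 'BBBBBBBBB'
  1H -> 'H'

Decoded = EEEEEEHHHHHHHHHHHHHHHHHBBBBBBBBBH


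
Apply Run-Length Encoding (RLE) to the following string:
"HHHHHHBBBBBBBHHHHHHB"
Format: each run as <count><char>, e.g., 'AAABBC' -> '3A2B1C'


Scanning runs left to right:
  i=0: run of 'H' x 6 -> '6H'
  i=6: run of 'B' x 7 -> '7B'
  i=13: run of 'H' x 6 -> '6H'
  i=19: run of 'B' x 1 -> '1B'

RLE = 6H7B6H1B


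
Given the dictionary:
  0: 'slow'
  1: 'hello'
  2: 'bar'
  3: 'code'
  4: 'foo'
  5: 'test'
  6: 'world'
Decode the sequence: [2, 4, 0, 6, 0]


Look up each index in the dictionary:
  2 -> 'bar'
  4 -> 'foo'
  0 -> 'slow'
  6 -> 'world'
  0 -> 'slow'

Decoded: "bar foo slow world slow"


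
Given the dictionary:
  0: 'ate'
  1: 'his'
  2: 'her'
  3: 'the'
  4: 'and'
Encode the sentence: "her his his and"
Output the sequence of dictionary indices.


Look up each word in the dictionary:
  'her' -> 2
  'his' -> 1
  'his' -> 1
  'and' -> 4

Encoded: [2, 1, 1, 4]


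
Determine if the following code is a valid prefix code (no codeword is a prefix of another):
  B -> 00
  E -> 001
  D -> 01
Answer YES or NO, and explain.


Checking each pair (does one codeword prefix another?):
  B='00' vs E='001': prefix -- VIOLATION

NO -- this is NOT a valid prefix code. B (00) is a prefix of E (001).


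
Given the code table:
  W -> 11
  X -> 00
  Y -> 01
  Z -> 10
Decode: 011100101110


Decoding:
01 -> Y
11 -> W
00 -> X
10 -> Z
11 -> W
10 -> Z


Result: YWXZWZ


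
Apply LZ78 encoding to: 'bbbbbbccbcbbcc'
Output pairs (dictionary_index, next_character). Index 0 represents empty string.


LZ78 encoding steps:
Dictionary: {0: ''}
Step 1: w='' (idx 0), next='b' -> output (0, 'b'), add 'b' as idx 1
Step 2: w='b' (idx 1), next='b' -> output (1, 'b'), add 'bb' as idx 2
Step 3: w='bb' (idx 2), next='b' -> output (2, 'b'), add 'bbb' as idx 3
Step 4: w='' (idx 0), next='c' -> output (0, 'c'), add 'c' as idx 4
Step 5: w='c' (idx 4), next='b' -> output (4, 'b'), add 'cb' as idx 5
Step 6: w='cb' (idx 5), next='b' -> output (5, 'b'), add 'cbb' as idx 6
Step 7: w='c' (idx 4), next='c' -> output (4, 'c'), add 'cc' as idx 7


Encoded: [(0, 'b'), (1, 'b'), (2, 'b'), (0, 'c'), (4, 'b'), (5, 'b'), (4, 'c')]


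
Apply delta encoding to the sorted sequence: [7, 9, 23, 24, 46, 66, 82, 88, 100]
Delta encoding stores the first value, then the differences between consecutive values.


First value: 7
Deltas:
  9 - 7 = 2
  23 - 9 = 14
  24 - 23 = 1
  46 - 24 = 22
  66 - 46 = 20
  82 - 66 = 16
  88 - 82 = 6
  100 - 88 = 12


Delta encoded: [7, 2, 14, 1, 22, 20, 16, 6, 12]


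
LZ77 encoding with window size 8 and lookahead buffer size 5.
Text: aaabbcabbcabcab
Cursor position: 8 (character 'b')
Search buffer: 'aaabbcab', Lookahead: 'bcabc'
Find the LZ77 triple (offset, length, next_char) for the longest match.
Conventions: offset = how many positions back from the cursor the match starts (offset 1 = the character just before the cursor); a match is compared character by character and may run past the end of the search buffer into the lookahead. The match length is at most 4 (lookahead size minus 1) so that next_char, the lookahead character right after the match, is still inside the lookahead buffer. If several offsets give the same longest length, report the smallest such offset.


Try each offset into the search buffer:
  offset=1 (pos 7, char 'b'): match length 1
  offset=2 (pos 6, char 'a'): match length 0
  offset=3 (pos 5, char 'c'): match length 0
  offset=4 (pos 4, char 'b'): match length 4
  offset=5 (pos 3, char 'b'): match length 1
  offset=6 (pos 2, char 'a'): match length 0
  offset=7 (pos 1, char 'a'): match length 0
  offset=8 (pos 0, char 'a'): match length 0
Longest match has length 4 at offset 4.
next_char = character at position 8 + 4 = 12 -> 'c'

Best match: offset=4, length=4 (matching 'bcab' starting at position 4)
LZ77 triple: (4, 4, 'c')
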